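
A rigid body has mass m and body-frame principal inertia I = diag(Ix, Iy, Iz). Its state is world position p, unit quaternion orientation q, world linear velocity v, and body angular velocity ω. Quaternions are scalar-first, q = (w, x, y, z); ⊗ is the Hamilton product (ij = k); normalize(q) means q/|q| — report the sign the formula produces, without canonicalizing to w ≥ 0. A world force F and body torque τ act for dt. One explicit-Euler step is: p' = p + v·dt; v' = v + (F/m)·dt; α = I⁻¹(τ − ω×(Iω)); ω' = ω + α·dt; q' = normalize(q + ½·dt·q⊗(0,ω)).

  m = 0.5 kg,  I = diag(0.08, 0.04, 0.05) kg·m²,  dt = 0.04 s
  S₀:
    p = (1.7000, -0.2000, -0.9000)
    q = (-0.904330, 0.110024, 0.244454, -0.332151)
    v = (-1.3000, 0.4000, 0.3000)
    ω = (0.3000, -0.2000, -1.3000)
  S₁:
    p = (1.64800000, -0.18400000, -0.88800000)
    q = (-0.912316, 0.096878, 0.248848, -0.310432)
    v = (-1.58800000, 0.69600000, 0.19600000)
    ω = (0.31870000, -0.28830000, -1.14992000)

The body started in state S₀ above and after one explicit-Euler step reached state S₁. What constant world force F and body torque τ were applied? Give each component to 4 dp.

rate change Δω = (0.01870000, -0.08830000, 0.15008000)
precession coupling = (0.0026, -0.0117, 0.0024)
τ = I·(Δω/dt) + ω₀×(Iω₀) = (0.0400, -0.1000, 0.1900)
v₁ − v₀ = (-0.28800000, 0.29600000, -0.10400000)
m·(v₁−v₀)/dt = (-3.6000, 3.7000, -1.3000)

F = (-3.6000, 3.7000, -1.3000)
τ = (0.0400, -0.1000, 0.1900)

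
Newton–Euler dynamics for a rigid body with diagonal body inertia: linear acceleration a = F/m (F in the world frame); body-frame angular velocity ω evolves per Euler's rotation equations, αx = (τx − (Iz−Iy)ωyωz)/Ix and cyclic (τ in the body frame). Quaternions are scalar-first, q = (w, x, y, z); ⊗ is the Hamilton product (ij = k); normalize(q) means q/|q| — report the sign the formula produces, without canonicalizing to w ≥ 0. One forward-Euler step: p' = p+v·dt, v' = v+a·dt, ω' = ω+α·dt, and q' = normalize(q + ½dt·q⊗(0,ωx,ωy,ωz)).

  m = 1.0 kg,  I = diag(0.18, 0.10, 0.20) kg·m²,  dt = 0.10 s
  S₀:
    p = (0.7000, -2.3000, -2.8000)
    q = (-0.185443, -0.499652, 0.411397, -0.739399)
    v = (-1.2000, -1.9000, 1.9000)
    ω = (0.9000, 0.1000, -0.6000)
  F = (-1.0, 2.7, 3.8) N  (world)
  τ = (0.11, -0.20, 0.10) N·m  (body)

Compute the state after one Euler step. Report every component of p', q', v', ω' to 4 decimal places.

angular accel α = (0.6444, -2.1080, 0.5360)
ω + α·dt = (0.9644, -0.1108, -0.5464)
q⊗(0,ω) = (-0.0350923, -0.3397970, -0.9837946, -0.3089567)
updated quaternion q' = (-0.1869, -0.5159, 0.3617, -0.7537)
p' = p + v·dt = (0.5800, -2.4900, -2.6100)
v + (F/m)dt = (-1.3000, -1.6300, 2.2800)

p' = (0.5800, -2.4900, -2.6100)
q' = (-0.1869, -0.5159, 0.3617, -0.7537)
v' = (-1.3000, -1.6300, 2.2800)
ω' = (0.9644, -0.1108, -0.5464)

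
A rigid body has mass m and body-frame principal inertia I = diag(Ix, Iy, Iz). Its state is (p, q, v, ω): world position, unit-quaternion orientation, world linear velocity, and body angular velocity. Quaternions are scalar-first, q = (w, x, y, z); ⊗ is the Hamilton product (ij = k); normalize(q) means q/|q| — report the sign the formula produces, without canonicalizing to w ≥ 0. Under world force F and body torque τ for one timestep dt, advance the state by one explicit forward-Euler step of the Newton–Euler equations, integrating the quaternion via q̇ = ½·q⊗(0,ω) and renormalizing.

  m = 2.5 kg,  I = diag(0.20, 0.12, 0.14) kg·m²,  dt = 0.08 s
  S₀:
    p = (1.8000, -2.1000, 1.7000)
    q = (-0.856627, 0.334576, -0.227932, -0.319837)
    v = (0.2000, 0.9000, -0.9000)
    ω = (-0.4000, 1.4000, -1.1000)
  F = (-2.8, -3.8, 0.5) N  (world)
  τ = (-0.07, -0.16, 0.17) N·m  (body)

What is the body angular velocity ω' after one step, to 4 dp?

ω' = (-0.4157, 1.2757, -1.0285)

angular accel α = (-0.1960, -1.5533, 0.8943)
ω + α·dt = (-0.4157, 1.2757, -1.0285)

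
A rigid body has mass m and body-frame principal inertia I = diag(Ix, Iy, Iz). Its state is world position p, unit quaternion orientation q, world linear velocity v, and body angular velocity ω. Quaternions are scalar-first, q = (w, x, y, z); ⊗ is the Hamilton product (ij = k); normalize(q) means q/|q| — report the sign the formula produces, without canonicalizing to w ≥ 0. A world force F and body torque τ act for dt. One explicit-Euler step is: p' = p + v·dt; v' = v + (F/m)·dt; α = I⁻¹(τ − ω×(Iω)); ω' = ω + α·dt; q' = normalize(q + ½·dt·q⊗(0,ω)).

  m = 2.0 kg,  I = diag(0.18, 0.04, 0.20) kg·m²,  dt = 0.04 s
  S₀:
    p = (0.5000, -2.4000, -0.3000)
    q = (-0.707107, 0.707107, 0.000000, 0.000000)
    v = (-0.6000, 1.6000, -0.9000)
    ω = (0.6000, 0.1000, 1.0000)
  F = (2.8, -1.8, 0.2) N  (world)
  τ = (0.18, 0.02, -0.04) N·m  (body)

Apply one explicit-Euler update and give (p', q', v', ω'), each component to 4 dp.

angular accel α = (0.9111, 0.8000, -0.1580)
new body rate ω' = (0.6364, 0.1320, 0.9937)
2q̇ = q⊗(0,ω) = (-0.4242642, -0.4242642, -0.7778177, -0.6363963)
q' = normalize(q + ½dt·q⊗(0,ω)) = (-0.7154, 0.6984, -0.0156, -0.0127)
a = F/m = (1.4000, -0.9000, 0.1000)
p' = p + v·dt = (0.4760, -2.3360, -0.3360)
new velocity v' = (-0.5440, 1.5640, -0.8960)

p' = (0.4760, -2.3360, -0.3360)
q' = (-0.7154, 0.6984, -0.0156, -0.0127)
v' = (-0.5440, 1.5640, -0.8960)
ω' = (0.6364, 0.1320, 0.9937)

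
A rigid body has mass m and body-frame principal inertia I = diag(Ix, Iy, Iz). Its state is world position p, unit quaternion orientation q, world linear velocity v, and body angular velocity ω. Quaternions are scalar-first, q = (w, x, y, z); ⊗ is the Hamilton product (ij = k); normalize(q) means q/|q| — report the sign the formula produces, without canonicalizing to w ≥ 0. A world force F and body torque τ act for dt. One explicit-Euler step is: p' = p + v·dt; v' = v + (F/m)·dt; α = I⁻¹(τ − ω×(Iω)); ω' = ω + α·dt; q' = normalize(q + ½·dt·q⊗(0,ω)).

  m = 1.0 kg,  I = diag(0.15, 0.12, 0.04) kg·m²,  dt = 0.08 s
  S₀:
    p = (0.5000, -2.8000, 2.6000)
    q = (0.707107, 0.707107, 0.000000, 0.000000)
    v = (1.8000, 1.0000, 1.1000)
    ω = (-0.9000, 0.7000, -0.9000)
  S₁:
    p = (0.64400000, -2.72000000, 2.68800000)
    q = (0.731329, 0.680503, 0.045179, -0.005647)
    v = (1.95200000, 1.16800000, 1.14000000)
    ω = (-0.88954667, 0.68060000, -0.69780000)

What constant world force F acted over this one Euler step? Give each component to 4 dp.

v₁ − v₀ = (0.15200000, 0.16800000, 0.04000000)
m·(v₁−v₀)/dt = (1.9000, 2.1000, 0.5000)

F = (1.9000, 2.1000, 0.5000)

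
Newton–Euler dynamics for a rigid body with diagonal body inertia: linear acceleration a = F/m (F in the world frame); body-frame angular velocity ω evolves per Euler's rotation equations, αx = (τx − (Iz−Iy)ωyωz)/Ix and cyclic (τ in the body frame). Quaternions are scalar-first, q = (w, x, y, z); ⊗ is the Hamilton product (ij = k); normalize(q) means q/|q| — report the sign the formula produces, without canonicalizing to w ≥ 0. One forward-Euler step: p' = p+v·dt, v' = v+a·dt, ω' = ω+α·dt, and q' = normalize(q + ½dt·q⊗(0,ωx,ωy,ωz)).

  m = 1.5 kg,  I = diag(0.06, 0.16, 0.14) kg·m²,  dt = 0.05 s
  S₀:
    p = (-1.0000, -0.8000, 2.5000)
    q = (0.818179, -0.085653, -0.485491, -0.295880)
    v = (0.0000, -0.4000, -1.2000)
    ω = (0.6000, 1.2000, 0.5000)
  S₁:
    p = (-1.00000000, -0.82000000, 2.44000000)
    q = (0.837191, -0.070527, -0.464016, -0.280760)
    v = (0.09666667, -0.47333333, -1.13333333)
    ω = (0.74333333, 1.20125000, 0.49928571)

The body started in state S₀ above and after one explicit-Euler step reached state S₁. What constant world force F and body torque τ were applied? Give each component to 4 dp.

F = (2.9000, -2.2000, 2.0000)
τ = (0.1600, -0.0200, 0.0700)

velocity change Δv = (0.09666667, -0.07333333, 0.06666667)
F = m·Δv/dt = (2.9000, -2.2000, 2.0000)
rate change Δω = (0.14333333, 0.00125000, -0.00071429)
precession coupling = (-0.0120, -0.0240, 0.0720)
I·α + gyro = (0.1600, -0.0200, 0.0700)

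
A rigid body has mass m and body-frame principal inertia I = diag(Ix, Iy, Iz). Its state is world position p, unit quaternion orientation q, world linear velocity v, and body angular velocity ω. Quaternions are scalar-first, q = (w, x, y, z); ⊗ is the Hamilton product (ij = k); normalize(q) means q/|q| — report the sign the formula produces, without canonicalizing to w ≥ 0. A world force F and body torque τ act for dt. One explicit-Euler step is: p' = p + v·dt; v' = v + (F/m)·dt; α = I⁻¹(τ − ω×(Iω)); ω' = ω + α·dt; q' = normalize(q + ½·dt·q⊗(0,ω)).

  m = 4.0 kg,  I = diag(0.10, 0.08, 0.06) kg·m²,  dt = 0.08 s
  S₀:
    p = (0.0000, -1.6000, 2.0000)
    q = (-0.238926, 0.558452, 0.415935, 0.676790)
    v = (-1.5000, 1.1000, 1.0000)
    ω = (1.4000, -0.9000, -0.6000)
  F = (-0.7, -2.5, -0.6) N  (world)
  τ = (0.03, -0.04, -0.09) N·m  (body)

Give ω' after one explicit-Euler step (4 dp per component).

ω' = (1.4326, -0.9064, -0.7536)

precession coupling ω×(Iω) = (-0.0108, -0.0336, 0.0252)
angular accel α = (0.4080, -0.0800, -1.9200)
ω + α·dt = (1.4326, -0.9064, -0.7536)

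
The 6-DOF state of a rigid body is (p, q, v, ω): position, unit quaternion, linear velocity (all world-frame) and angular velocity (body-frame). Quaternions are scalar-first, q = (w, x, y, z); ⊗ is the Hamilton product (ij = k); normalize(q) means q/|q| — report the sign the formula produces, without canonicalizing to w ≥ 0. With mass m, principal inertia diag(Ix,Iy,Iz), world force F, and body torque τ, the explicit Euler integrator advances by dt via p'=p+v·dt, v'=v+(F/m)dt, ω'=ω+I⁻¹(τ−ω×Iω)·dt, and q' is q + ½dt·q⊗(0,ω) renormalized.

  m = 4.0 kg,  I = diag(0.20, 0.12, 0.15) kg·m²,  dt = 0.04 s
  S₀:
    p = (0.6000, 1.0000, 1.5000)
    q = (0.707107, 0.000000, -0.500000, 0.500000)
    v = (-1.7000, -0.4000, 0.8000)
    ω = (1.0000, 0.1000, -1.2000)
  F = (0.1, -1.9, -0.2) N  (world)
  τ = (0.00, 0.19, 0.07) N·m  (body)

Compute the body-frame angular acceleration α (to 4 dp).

ω×(Iω) gyroscopic = (-0.0036, -0.0600, -0.0080)
α = I⁻¹(τ − ω×Iω) = (0.0180, 2.0833, 0.5200)

α = (0.0180, 2.0833, 0.5200)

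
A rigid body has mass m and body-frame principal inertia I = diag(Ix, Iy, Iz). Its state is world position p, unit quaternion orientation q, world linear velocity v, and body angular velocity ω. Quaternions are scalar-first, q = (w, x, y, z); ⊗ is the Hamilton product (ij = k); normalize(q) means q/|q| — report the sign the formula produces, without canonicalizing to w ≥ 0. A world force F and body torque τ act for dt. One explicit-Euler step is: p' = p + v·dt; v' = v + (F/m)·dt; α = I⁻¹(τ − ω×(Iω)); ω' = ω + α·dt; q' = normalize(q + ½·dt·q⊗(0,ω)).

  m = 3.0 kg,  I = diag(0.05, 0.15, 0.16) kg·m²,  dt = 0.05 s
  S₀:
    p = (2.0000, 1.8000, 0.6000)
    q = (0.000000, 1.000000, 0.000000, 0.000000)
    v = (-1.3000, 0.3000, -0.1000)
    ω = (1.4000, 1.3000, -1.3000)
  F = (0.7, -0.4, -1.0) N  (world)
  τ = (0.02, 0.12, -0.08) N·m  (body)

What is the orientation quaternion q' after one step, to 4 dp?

q' = (-0.0349, 0.9983, 0.0324, 0.0324)

q⊗(0,ω) = (-1.4000000, 0.0000000, 1.3000000, 1.3000000)
updated quaternion q' = (-0.0349, 0.9983, 0.0324, 0.0324)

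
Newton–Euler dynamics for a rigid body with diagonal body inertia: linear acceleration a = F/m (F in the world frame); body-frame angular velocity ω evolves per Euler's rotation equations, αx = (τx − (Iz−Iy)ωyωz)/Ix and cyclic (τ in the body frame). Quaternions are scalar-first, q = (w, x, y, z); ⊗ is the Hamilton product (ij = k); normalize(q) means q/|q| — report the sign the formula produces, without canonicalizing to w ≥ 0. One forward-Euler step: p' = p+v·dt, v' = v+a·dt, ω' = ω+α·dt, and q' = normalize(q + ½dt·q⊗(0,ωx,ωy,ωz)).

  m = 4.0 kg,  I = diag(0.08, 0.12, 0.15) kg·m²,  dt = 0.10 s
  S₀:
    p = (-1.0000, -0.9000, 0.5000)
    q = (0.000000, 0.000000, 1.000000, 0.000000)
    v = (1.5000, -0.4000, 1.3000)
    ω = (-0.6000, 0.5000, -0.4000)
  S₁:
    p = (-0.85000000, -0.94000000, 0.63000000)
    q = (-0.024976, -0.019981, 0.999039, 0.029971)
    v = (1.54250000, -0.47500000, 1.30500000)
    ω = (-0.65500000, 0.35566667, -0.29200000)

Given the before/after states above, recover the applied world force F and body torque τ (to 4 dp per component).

F = (1.7000, -3.0000, 0.2000)
τ = (-0.0500, -0.1900, 0.1500)

rate change Δω = (-0.05500000, -0.14433333, 0.10800000)
precession coupling = (-0.0060, -0.0168, -0.0120)
applied torque τ = (-0.0500, -0.1900, 0.1500)
v₁ − v₀ = (0.04250000, -0.07500000, 0.00500000)
F = m·Δv/dt = (1.7000, -3.0000, 0.2000)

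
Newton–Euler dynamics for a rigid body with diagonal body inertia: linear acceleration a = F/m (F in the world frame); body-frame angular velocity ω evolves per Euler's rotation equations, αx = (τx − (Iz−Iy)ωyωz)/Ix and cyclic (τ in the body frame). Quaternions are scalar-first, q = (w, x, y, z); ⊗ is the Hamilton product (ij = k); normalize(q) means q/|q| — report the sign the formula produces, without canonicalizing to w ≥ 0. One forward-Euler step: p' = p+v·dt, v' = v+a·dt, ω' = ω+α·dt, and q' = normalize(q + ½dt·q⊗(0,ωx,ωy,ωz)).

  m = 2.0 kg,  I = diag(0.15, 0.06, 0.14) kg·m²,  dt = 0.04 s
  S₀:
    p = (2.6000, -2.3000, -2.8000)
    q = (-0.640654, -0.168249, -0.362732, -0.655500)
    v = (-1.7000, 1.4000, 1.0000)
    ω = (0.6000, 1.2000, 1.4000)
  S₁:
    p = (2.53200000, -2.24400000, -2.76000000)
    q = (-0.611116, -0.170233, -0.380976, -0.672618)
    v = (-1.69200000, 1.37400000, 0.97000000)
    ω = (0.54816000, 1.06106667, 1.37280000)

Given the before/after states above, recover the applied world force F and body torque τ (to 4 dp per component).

v₁ − v₀ = (0.00800000, -0.02600000, -0.03000000)
m·(v₁−v₀)/dt = (0.4000, -1.3000, -1.5000)
ω₁ − ω₀ = (-0.05184000, -0.13893333, -0.02720000)
applied torque τ = (-0.0600, -0.2000, -0.1600)

F = (0.4000, -1.3000, -1.5000)
τ = (-0.0600, -0.2000, -0.1600)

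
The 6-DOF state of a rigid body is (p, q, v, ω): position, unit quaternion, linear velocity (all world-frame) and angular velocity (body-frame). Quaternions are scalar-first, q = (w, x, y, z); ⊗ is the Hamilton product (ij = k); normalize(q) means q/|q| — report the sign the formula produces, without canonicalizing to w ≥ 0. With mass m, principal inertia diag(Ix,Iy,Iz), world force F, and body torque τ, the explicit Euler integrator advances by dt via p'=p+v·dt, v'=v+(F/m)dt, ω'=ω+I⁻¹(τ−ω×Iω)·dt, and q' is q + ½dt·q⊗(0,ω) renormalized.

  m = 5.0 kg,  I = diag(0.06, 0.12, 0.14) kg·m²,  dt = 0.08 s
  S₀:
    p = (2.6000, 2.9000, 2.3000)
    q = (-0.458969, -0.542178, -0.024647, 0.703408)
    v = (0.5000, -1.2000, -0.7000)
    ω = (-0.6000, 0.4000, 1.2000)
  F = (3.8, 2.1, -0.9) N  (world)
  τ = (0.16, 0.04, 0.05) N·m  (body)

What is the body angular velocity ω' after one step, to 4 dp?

ω' = (-0.3995, 0.3883, 1.2368)

(τ − ω×Iω)/I = (2.5067, -0.1467, 0.4600)
ω' = ω + α·dt = (-0.3995, 0.3883, 1.2368)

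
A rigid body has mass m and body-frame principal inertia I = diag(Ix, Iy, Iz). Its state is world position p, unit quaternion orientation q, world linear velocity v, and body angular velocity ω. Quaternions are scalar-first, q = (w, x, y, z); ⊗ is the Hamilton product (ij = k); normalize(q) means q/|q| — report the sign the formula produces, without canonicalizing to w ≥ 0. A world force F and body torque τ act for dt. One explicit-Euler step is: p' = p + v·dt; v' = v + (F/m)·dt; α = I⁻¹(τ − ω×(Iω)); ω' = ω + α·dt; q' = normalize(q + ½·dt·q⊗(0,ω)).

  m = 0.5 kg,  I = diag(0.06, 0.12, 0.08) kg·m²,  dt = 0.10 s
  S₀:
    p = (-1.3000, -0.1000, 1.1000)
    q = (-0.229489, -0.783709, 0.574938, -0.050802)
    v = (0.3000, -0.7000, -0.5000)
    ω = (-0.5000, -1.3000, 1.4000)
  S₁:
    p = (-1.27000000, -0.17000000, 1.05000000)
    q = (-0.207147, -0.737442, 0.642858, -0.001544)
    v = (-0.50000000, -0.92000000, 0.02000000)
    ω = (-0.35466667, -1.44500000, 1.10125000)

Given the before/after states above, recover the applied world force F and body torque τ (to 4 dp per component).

F = (-4.0000, -1.1000, 2.6000)
τ = (0.1600, -0.1600, -0.2000)

Δv = v₁−v₀ = (-0.80000000, -0.22000000, 0.52000000)
F = m·Δv/dt = (-4.0000, -1.1000, 2.6000)
Δω = ω₁−ω₀ = (0.14533333, -0.14500000, -0.29875000)
precession coupling = (0.0728, 0.0140, 0.0390)
applied torque τ = (0.1600, -0.1600, -0.2000)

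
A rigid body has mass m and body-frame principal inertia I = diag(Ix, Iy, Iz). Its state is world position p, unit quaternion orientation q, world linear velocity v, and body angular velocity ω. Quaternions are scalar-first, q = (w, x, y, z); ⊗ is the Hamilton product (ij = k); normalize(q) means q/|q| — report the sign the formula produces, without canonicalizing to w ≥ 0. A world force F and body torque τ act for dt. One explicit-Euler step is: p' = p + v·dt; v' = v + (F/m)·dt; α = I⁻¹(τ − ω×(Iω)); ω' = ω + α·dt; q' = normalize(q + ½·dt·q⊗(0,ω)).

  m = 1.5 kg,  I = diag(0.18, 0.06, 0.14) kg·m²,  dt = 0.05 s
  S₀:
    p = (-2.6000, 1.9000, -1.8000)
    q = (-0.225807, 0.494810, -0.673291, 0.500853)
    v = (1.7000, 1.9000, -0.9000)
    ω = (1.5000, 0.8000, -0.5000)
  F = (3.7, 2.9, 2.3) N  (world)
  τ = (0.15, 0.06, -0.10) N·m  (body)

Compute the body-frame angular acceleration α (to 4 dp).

ω×(Iω) gyroscopic = (-0.0320, -0.0300, -0.1440)
(τ − ω×Iω)/I = (1.0111, 1.5000, 0.3143)

α = (1.0111, 1.5000, 0.3143)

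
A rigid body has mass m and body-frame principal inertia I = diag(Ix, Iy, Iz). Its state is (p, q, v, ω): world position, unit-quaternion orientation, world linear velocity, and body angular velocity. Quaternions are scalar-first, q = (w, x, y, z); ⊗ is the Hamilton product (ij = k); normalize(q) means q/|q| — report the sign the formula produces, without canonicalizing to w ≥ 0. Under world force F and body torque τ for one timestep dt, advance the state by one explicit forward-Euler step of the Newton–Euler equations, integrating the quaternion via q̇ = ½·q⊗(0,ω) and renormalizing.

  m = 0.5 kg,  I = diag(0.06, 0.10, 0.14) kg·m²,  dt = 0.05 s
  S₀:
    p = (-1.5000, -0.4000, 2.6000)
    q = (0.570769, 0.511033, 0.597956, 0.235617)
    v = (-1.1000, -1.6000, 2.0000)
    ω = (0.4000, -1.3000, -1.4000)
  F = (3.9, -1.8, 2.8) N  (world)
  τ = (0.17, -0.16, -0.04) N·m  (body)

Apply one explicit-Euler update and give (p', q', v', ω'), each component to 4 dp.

linear accel F/m = (7.8000, -3.6000, 5.6000)
p' = p + v·dt = (-1.5550, -0.4800, 2.7000)
v' = v + a·dt = (-0.7100, -1.7800, 2.2800)
precession coupling ω×(Iω) = (0.0728, 0.0448, -0.0208)
(τ − ω×Iω)/I = (1.6200, -2.0480, -0.1371)
ω' = ω + α·dt = (0.4810, -1.4024, -1.4069)
q⊗(0,ω) = (0.9027934, -0.3025287, 0.0676933, -1.7026019)
updated quaternion q' = (0.5926, 0.5029, 0.5989, 0.1928)

p' = (-1.5550, -0.4800, 2.7000)
q' = (0.5926, 0.5029, 0.5989, 0.1928)
v' = (-0.7100, -1.7800, 2.2800)
ω' = (0.4810, -1.4024, -1.4069)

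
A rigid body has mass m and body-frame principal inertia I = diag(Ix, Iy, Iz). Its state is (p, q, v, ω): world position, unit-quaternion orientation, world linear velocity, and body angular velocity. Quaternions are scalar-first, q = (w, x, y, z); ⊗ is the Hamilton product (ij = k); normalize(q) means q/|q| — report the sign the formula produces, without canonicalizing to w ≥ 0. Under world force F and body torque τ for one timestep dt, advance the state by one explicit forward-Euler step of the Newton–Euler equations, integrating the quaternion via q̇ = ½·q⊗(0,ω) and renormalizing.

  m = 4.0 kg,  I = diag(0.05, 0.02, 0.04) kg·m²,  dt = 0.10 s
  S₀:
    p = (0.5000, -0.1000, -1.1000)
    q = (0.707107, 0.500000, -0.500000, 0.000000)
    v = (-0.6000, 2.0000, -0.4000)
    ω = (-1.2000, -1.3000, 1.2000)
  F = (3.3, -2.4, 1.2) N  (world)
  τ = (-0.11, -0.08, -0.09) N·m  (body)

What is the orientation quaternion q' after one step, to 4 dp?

Hamilton product q⊗(0,ω) = (-0.0500000, -1.4485284, -1.5192391, -0.4014716)
updated quaternion q' = (0.7006, 0.4252, -0.5727, -0.0200)

q' = (0.7006, 0.4252, -0.5727, -0.0200)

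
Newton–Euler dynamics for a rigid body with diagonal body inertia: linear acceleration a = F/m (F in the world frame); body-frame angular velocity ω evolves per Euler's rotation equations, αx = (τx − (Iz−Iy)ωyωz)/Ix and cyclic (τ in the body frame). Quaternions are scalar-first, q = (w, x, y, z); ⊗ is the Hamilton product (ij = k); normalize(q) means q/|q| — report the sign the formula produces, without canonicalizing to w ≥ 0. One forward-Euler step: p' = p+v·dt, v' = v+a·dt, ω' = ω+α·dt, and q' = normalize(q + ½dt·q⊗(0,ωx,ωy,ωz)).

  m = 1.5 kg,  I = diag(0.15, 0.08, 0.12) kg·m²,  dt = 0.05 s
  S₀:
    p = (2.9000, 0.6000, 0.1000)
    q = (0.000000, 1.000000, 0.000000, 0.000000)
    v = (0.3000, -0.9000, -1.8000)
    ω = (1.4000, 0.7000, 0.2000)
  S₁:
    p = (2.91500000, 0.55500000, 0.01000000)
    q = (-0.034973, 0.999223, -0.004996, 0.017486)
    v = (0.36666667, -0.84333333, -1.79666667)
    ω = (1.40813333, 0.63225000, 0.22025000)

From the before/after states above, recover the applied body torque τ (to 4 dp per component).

Δω = ω₁−ω₀ = (0.00813333, -0.06775000, 0.02025000)
τ = I·(Δω/dt) + ω₀×(Iω₀) = (0.0300, -0.1000, -0.0200)

τ = (0.0300, -0.1000, -0.0200)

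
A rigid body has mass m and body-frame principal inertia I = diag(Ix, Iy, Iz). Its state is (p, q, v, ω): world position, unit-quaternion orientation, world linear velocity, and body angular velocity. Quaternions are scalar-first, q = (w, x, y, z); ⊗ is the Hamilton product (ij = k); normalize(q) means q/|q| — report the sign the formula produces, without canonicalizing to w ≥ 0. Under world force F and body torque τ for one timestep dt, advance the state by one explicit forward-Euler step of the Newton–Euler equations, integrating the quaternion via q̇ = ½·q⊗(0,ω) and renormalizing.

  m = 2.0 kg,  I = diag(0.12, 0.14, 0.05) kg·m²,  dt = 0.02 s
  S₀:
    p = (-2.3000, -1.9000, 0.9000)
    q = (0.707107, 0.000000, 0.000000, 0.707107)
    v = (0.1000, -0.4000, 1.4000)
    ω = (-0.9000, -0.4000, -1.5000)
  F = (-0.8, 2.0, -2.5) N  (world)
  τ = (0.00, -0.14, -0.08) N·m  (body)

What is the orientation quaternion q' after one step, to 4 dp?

Hamilton product q⊗(0,ω) = (1.0606605, -0.3535535, -0.9192391, -1.0606605)
updated quaternion q' = (0.7176, -0.0035, -0.0092, 0.6964)

q' = (0.7176, -0.0035, -0.0092, 0.6964)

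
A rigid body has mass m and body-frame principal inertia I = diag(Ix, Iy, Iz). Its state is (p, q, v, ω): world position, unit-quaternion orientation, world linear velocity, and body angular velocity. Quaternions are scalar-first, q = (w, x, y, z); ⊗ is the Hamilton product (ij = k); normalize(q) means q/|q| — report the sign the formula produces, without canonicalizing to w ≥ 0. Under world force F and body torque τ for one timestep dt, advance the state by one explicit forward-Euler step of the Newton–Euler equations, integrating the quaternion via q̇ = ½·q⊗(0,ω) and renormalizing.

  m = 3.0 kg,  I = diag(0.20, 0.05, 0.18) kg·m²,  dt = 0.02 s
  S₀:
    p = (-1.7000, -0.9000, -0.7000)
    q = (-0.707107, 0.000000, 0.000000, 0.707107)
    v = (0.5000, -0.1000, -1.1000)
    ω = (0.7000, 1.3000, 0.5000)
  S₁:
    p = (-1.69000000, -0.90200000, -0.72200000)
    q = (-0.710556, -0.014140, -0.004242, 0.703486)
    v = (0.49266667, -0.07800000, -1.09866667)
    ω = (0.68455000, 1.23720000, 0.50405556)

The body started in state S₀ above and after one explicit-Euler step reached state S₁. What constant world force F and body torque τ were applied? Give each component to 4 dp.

ω₁ − ω₀ = (-0.01545000, -0.06280000, 0.00405556)
I·α + gyro = (-0.0700, -0.1500, -0.1000)
velocity change Δv = (-0.00733333, 0.02200000, 0.00133333)
F = m·Δv/dt = (-1.1000, 3.3000, 0.2000)

F = (-1.1000, 3.3000, 0.2000)
τ = (-0.0700, -0.1500, -0.1000)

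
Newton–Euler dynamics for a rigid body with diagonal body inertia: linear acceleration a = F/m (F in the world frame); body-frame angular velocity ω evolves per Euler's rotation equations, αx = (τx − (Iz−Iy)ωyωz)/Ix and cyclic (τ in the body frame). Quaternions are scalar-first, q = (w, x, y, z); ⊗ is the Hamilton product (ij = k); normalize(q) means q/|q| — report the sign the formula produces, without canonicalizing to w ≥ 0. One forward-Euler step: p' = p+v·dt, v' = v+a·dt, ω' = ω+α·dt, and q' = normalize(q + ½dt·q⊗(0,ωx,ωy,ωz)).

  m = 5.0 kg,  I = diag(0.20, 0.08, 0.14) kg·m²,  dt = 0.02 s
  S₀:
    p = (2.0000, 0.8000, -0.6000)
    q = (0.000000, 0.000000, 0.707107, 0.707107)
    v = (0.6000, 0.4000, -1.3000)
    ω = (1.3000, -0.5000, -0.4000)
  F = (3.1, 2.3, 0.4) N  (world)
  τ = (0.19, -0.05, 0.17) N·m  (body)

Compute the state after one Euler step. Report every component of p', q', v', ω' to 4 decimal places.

p' = (2.0120, 0.8080, -0.6260)
q' = (0.0064, 0.0007, 0.7162, 0.6978)
v' = (0.6124, 0.4092, -1.2984)
ω' = (1.3178, -0.5047, -0.3869)

(τ − ω×Iω)/I = (0.8900, -0.2350, 0.6571)
new body rate ω' = (1.3178, -0.5047, -0.3869)
Hamilton product q⊗(0,ω) = (0.6363963, 0.0707107, 0.9192391, -0.9192391)
q + ½dt·q⊗(0,ω), renormalized = (0.0064, 0.0007, 0.7162, 0.6978)
new position p' = (2.0120, 0.8080, -0.6260)
v + (F/m)dt = (0.6124, 0.4092, -1.2984)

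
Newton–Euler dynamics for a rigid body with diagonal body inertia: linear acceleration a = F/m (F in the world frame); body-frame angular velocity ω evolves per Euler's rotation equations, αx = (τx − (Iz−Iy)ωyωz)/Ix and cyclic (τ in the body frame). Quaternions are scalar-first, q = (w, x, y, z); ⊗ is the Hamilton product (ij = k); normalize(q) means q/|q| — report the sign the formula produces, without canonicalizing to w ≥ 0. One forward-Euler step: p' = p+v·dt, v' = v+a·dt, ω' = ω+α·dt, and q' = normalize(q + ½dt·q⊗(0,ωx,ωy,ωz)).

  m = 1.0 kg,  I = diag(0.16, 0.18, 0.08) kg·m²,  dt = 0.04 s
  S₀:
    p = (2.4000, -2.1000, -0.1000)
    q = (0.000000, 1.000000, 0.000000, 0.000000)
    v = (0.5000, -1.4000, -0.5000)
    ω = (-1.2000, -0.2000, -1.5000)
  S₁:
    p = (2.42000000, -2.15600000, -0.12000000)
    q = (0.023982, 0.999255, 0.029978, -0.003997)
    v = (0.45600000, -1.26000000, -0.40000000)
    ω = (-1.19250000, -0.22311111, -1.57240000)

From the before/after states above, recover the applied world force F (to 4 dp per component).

v₁ − v₀ = (-0.04400000, 0.14000000, 0.10000000)
F = m·Δv/dt = (-1.1000, 3.5000, 2.5000)

F = (-1.1000, 3.5000, 2.5000)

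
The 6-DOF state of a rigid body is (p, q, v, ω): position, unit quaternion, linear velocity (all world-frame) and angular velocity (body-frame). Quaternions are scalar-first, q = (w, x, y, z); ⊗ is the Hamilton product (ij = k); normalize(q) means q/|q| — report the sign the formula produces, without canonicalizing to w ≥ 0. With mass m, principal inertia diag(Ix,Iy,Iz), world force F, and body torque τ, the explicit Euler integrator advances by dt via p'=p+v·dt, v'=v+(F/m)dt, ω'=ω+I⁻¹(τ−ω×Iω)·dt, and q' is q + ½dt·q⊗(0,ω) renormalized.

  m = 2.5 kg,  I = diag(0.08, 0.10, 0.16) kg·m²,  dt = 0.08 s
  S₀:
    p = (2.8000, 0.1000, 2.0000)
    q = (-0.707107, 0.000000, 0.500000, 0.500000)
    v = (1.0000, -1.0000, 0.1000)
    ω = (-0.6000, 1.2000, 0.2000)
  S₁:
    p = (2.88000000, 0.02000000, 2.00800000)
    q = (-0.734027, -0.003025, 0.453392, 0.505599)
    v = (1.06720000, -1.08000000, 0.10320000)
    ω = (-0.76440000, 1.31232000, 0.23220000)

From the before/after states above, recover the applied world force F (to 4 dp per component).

velocity change Δv = (0.06720000, -0.08000000, 0.00320000)
applied force F = (2.1000, -2.5000, 0.1000)

F = (2.1000, -2.5000, 0.1000)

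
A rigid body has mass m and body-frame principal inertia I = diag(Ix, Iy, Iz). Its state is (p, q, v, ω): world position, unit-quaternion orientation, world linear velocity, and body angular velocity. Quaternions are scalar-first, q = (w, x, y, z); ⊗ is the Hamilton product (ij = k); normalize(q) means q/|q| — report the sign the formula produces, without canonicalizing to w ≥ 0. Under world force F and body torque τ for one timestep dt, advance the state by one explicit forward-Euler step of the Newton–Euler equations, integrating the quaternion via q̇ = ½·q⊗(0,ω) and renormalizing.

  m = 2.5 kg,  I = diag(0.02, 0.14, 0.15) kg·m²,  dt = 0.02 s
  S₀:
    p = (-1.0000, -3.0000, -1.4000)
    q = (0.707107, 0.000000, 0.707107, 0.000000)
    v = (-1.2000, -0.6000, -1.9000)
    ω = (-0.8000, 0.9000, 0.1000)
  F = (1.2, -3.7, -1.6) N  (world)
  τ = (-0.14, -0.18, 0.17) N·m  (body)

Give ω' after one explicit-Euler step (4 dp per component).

precession coupling ω×(Iω) = (0.0009, 0.0104, -0.0864)
angular accel α = (-7.0450, -1.3600, 1.7093)
new body rate ω' = (-0.9409, 0.8728, 0.1342)

ω' = (-0.9409, 0.8728, 0.1342)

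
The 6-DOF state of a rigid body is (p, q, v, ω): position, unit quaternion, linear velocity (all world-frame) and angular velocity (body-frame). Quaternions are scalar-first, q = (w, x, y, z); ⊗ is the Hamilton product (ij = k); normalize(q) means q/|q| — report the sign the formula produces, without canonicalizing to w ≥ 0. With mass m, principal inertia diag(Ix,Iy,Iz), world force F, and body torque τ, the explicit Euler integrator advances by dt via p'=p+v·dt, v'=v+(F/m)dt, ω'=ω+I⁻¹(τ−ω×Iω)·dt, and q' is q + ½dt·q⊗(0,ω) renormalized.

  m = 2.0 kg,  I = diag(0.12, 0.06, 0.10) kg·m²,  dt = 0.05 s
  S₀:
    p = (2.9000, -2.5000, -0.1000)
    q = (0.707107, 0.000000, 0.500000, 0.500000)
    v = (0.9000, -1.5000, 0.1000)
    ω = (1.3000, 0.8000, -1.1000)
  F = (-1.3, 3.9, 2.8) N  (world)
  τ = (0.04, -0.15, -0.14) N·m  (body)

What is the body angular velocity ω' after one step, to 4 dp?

precession coupling ω×(Iω) = (-0.0352, -0.0286, -0.0624)
angular accel α = (0.6267, -2.0233, -0.7760)
new body rate ω' = (1.3313, 0.6988, -1.1388)

ω' = (1.3313, 0.6988, -1.1388)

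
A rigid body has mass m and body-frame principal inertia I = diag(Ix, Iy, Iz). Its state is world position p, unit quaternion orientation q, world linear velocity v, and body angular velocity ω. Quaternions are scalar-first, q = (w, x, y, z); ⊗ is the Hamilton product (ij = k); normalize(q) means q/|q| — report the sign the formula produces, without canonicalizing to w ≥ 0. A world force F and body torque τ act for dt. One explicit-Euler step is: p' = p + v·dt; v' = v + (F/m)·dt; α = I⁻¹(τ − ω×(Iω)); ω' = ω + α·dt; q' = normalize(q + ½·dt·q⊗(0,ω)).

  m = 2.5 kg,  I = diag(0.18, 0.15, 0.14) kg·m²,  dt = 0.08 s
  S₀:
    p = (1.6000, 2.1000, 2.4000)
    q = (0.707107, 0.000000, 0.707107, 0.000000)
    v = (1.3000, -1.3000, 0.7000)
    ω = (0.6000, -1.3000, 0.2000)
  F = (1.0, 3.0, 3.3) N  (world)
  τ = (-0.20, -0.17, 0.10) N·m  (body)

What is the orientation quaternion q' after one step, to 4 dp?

q' = (0.7426, 0.0226, 0.6692, -0.0113)

q⊗(0,ω) = (0.9192391, 0.5656856, -0.9192391, -0.2828428)
q + ½dt·q⊗(0,ω), renormalized = (0.7426, 0.0226, 0.6692, -0.0113)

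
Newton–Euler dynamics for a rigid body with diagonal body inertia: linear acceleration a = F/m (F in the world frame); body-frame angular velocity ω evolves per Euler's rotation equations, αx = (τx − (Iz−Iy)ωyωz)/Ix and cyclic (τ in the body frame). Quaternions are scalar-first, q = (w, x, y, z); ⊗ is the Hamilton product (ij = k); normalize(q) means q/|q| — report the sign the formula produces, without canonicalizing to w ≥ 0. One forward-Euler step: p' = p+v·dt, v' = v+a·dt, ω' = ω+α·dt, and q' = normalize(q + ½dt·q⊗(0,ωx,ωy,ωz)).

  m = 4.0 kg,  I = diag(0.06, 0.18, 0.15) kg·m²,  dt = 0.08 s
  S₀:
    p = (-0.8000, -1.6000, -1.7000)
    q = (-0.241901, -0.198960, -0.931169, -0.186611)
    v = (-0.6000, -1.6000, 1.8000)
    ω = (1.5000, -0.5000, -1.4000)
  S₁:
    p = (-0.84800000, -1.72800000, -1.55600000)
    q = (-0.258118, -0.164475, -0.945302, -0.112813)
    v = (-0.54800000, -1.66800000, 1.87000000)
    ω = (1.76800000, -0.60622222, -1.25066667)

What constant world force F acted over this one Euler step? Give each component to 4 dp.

velocity change Δv = (0.05200000, -0.06800000, 0.07000000)
applied force F = (2.6000, -3.4000, 3.5000)

F = (2.6000, -3.4000, 3.5000)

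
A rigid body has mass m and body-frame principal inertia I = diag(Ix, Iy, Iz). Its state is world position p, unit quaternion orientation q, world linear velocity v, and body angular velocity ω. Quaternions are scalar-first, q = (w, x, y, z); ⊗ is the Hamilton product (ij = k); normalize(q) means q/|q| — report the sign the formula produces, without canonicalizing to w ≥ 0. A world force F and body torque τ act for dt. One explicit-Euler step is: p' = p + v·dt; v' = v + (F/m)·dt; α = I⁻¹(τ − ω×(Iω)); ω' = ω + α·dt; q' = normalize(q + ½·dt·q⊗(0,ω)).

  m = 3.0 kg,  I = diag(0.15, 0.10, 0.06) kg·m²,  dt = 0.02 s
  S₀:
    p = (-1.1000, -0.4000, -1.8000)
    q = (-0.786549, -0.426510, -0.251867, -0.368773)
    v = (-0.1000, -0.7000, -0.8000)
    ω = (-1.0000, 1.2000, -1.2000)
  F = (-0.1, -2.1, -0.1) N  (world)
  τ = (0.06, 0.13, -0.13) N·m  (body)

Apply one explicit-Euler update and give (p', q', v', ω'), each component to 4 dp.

linear accel F/m = (-0.0333, -0.7000, -0.0333)
p + v·dt = (-1.1020, -0.4140, -1.8160)
new velocity v' = (-0.1007, -0.7140, -0.8007)
ω×(Iω) gyroscopic = (0.0576, 0.1080, 0.0600)
α = I⁻¹(τ − ω×Iω) = (0.0160, 0.2200, -3.1667)
ω' = ω + α·dt = (-0.9997, 1.2044, -1.2633)
2q̇ = q⊗(0,ω) = (-0.5667972, 1.5313170, -1.0868978, 0.1801798)
q' = normalize(q + ½dt·q⊗(0,ω)) = (-0.7921, -0.4111, -0.2627, -0.3669)

p' = (-1.1020, -0.4140, -1.8160)
q' = (-0.7921, -0.4111, -0.2627, -0.3669)
v' = (-0.1007, -0.7140, -0.8007)
ω' = (-0.9997, 1.2044, -1.2633)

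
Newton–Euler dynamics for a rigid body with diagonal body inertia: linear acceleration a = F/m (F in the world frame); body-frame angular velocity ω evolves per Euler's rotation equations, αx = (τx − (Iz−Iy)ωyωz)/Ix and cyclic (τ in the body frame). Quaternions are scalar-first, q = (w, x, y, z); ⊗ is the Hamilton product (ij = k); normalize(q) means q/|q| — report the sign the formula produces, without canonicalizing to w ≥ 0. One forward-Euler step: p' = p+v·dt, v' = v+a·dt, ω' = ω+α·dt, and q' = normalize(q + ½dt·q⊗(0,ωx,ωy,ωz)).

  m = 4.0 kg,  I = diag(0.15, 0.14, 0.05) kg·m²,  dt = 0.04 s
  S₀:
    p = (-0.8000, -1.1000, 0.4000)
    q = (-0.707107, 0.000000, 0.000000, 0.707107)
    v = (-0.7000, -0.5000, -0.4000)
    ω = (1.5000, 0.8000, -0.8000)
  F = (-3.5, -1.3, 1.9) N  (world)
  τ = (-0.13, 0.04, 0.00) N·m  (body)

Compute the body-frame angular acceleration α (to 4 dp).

α = (-1.2507, 1.1429, 0.2400)

gyro term ω×Iω = (0.0576, -0.1200, -0.0120)
angular accel α = (-1.2507, 1.1429, 0.2400)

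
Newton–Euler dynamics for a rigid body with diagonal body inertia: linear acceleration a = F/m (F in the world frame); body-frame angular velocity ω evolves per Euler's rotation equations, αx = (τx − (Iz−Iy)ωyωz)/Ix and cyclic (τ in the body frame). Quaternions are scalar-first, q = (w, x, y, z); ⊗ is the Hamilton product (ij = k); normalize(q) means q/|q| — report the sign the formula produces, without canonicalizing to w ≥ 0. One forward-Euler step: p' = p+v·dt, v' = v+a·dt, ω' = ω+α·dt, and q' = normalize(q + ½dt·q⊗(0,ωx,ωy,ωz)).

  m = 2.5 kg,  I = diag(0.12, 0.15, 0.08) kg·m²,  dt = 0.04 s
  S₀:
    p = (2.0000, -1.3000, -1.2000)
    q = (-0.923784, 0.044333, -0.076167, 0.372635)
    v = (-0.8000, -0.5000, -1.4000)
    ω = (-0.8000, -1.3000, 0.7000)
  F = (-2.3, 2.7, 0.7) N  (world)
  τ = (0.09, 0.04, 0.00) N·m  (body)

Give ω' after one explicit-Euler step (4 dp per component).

ω' = (-0.7912, -1.2834, 0.6844)

gyro term ω×Iω = (0.0637, -0.0224, 0.0312)
angular accel α = (0.2192, 0.4160, -0.3900)
new body rate ω' = (-0.7912, -1.2834, 0.6844)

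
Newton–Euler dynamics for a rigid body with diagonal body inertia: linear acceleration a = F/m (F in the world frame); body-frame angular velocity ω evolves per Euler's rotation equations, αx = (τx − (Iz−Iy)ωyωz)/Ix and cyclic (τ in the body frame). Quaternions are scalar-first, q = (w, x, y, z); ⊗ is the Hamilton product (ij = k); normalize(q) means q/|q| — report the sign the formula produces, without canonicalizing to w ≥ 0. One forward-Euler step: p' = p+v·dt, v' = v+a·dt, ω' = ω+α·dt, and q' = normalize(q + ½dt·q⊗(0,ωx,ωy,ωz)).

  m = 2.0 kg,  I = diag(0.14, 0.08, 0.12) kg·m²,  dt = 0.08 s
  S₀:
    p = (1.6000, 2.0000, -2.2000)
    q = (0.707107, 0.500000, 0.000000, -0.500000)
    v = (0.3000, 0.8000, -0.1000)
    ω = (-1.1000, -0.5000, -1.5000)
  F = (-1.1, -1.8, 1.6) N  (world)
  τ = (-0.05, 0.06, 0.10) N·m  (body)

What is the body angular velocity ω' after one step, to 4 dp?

α = I⁻¹(τ − ω×Iω) = (-0.5714, 0.3375, 1.1083)
ω' = ω + α·dt = (-1.1457, -0.4730, -1.4113)

ω' = (-1.1457, -0.4730, -1.4113)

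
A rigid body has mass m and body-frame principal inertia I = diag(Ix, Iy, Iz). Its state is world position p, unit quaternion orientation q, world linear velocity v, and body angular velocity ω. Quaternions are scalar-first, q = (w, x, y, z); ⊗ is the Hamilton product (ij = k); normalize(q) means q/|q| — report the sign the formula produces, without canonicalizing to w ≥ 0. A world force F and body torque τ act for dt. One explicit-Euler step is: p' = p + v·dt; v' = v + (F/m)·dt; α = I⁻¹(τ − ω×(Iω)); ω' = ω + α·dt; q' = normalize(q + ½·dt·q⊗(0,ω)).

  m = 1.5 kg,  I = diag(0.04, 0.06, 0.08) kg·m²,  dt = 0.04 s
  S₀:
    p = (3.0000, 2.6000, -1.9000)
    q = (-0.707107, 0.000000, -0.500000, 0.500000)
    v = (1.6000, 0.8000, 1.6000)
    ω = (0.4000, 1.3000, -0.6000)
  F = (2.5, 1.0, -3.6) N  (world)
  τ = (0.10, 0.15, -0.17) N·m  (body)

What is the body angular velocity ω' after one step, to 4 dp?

ω' = (0.5156, 1.3936, -0.6902)

(τ − ω×Iω)/I = (2.8900, 2.3400, -2.2550)
ω' = ω + α·dt = (0.5156, 1.3936, -0.6902)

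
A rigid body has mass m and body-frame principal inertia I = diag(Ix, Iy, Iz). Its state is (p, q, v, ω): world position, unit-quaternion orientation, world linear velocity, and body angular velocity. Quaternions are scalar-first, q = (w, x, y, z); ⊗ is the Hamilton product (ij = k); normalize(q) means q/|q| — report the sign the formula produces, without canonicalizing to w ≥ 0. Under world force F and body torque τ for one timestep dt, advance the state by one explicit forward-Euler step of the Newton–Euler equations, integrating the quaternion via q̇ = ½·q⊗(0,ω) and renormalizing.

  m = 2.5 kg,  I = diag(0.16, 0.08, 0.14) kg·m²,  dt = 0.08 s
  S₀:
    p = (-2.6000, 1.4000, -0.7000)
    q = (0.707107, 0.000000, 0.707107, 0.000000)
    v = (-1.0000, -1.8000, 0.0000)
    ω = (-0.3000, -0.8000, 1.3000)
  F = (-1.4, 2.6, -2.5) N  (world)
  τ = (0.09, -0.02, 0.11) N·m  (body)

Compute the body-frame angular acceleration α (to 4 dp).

ω×(Iω) gyroscopic = (-0.0624, -0.0078, -0.0192)
(τ − ω×Iω)/I = (0.9525, -0.1525, 0.9229)

α = (0.9525, -0.1525, 0.9229)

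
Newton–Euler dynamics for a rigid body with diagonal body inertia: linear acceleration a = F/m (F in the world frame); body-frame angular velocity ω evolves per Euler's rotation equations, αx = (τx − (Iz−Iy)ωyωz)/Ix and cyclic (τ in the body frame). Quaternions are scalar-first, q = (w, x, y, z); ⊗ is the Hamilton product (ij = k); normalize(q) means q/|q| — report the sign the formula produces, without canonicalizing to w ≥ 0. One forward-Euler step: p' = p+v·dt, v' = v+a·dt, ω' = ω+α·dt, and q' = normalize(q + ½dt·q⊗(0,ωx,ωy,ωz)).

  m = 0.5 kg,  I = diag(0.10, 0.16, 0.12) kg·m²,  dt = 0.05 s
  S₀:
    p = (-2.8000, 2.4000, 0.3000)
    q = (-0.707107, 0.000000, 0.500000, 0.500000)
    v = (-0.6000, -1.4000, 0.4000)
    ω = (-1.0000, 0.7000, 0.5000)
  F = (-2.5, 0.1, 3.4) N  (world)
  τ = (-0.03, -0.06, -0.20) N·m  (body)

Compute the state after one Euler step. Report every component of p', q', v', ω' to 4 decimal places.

p' = (-2.8300, 2.3300, 0.3200)
q' = (-0.7217, 0.0152, 0.4749, 0.5034)
v' = (-0.8500, -1.3900, 0.7400)
ω' = (-1.0080, 0.6781, 0.4342)

precession coupling ω×(Iω) = (-0.0140, 0.0100, -0.0420)
(τ − ω×Iω)/I = (-0.1600, -0.4375, -1.3167)
ω + α·dt = (-1.0080, 0.6781, 0.4342)
q⊗(0,ω) = (-0.6000000, 0.6071070, -0.9949749, 0.1464465)
updated quaternion q' = (-0.7217, 0.0152, 0.4749, 0.5034)
a = (-5.0000, 0.2000, 6.8000)
new position p' = (-2.8300, 2.3300, 0.3200)
new velocity v' = (-0.8500, -1.3900, 0.7400)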